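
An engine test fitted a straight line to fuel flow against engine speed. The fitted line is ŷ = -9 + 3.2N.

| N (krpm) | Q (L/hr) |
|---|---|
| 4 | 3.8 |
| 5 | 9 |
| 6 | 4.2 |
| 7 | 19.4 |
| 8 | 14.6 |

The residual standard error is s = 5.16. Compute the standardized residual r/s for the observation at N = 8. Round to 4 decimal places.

-0.3876

ŷ = -9 + 3.2·8 = 16.6
r = 14.6 − 16.6 = -2
r/s = -2 / 5.16 = -0.3876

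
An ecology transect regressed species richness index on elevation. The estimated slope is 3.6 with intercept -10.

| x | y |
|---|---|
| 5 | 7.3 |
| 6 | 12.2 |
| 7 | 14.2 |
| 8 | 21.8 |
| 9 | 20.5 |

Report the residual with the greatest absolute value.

x=5: ŷ = -10 + 3.6·5 = 8; e = 7.3 − 8 = -0.7
x=6: ŷ = -10 + 3.6·6 = 11.6; e = 12.2 − 11.6 = 0.6
x=7: ŷ = -10 + 3.6·7 = 15.2; e = 14.2 − 15.2 = -1
x=8: ŷ = -10 + 3.6·8 = 18.8; e = 21.8 − 18.8 = 3
x=9: ŷ = -10 + 3.6·9 = 22.4; e = 20.5 − 22.4 = -1.9
Largest |e| is 3 at x = 8, residual 3.

e = 3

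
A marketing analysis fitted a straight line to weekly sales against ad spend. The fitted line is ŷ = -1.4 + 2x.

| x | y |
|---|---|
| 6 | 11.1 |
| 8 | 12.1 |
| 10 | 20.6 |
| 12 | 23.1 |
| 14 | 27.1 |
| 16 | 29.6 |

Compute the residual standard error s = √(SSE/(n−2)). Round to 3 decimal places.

x=6: ŷ = -1.4 + 2·6 = 10.6; r = 11.1 − 10.6 = 0.5
x=8: ŷ = -1.4 + 2·8 = 14.6; r = 12.1 − 14.6 = -2.5
x=10: ŷ = -1.4 + 2·10 = 18.6; r = 20.6 − 18.6 = 2
x=12: ŷ = -1.4 + 2·12 = 22.6; r = 23.1 − 22.6 = 0.5
x=14: ŷ = -1.4 + 2·14 = 26.6; r = 27.1 − 26.6 = 0.5
x=16: ŷ = -1.4 + 2·16 = 30.6; r = 29.6 − 30.6 = -1
SSE = 0.25 + 6.25 + 4 + 0.25 + 0.25 + 1 = 12
s = √(12/4) = √3 ≈ 1.732

s = 1.732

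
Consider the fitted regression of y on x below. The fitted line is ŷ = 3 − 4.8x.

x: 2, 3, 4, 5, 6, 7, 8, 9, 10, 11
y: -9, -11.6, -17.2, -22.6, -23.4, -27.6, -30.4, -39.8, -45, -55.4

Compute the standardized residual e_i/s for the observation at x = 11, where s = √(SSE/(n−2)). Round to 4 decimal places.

x=2: ŷ = 3 − 4.8·2 = -6.6; e = -9 − (-6.6) = -2.4
x=3: ŷ = 3 − 4.8·3 = -11.4; e = -11.6 − (-11.4) = -0.2
x=4: ŷ = 3 − 4.8·4 = -16.2; e = -17.2 − (-16.2) = -1
x=5: ŷ = 3 − 4.8·5 = -21; e = -22.6 − (-21) = -1.6
x=6: ŷ = 3 − 4.8·6 = -25.8; e = -23.4 − (-25.8) = 2.4
x=7: ŷ = 3 − 4.8·7 = -30.6; e = -27.6 − (-30.6) = 3
x=8: ŷ = 3 − 4.8·8 = -35.4; e = -30.4 − (-35.4) = 5
x=9: ŷ = 3 − 4.8·9 = -40.2; e = -39.8 − (-40.2) = 0.4
x=10: ŷ = 3 − 4.8·10 = -45; e = -45 − (-45) = 0
x=11: ŷ = 3 − 4.8·11 = -49.8; e = -55.4 − (-49.8) = -5.6
SSE = 5.76 + 0.04 + 1 + 2.56 + 5.76 + 9 + 25 + 0.16 + 0 + 31.36 = 80.64
s = √(80.64/8) = 3.1749
e/s = -5.6 / 3.1749 = -1.7638

-1.7638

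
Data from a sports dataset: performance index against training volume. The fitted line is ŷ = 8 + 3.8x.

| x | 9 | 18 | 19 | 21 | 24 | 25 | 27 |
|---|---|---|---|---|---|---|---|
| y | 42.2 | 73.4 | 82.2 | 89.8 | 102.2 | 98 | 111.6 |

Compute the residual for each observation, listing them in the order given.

0, -3, 2, 2, 3, -5, 1

x=9: ŷ = 8 + 3.8·9 = 42.2; e = 42.2 − 42.2 = 0
x=18: ŷ = 8 + 3.8·18 = 76.4; e = 73.4 − 76.4 = -3
x=19: ŷ = 8 + 3.8·19 = 80.2; e = 82.2 − 80.2 = 2
x=21: ŷ = 8 + 3.8·21 = 87.8; e = 89.8 − 87.8 = 2
x=24: ŷ = 8 + 3.8·24 = 99.2; e = 102.2 − 99.2 = 3
x=25: ŷ = 8 + 3.8·25 = 103; e = 98 − 103 = -5
x=27: ŷ = 8 + 3.8·27 = 110.6; e = 111.6 − 110.6 = 1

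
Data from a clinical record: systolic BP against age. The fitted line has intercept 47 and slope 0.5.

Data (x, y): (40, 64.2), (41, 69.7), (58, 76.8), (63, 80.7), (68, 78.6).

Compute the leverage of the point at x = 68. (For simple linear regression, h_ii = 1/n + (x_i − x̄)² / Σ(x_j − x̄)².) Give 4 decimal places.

h = 0.4979

x̄ = (40 + 41 + 58 + 63 + 68)/5 = 54
Σ(x − x̄)² = 196 + 169 + 16 + 81 + 196 = 658
h = 1/5 + (14)²/658 = 0.2 + 0.297872 = 0.4979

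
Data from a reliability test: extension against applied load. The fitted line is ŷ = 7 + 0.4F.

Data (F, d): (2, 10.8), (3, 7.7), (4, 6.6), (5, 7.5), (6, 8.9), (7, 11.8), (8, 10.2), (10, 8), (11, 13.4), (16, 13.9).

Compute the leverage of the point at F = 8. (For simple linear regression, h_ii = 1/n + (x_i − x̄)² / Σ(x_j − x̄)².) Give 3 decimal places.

F̄ = (2 + 3 + 4 + 5 + 6 + 7 + 8 + 10 + 11 + 16)/10 = 7.2
Σ(F − F̄)² = 27.04 + 17.64 + 10.24 + 4.84 + 1.44 + 0.04 + 0.64 + 7.84 + 14.44 + 77.44 = 161.6
h = 1/10 + (0.8)²/161.6 = 0.1 + 0.0039604 = 0.104

h = 0.104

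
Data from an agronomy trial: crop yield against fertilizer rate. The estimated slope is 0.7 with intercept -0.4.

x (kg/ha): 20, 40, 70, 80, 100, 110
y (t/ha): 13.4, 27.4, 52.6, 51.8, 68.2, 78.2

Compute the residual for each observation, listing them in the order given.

x=20: ŷ = -0.4 + 0.7·20 = 13.6; r = 13.4 − 13.6 = -0.2
x=40: ŷ = -0.4 + 0.7·40 = 27.6; r = 27.4 − 27.6 = -0.2
x=70: ŷ = -0.4 + 0.7·70 = 48.6; r = 52.6 − 48.6 = 4
x=80: ŷ = -0.4 + 0.7·80 = 55.6; r = 51.8 − 55.6 = -3.8
x=100: ŷ = -0.4 + 0.7·100 = 69.6; r = 68.2 − 69.6 = -1.4
x=110: ŷ = -0.4 + 0.7·110 = 76.6; r = 78.2 − 76.6 = 1.6

-0.2, -0.2, 4, -3.8, -1.4, 1.6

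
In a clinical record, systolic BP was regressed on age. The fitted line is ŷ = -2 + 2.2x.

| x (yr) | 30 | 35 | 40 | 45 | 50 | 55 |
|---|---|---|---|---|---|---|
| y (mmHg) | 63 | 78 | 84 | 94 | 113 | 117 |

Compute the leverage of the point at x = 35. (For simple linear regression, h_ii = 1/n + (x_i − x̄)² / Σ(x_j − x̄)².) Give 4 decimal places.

x̄ = (30 + 35 + 40 + 45 + 50 + 55)/6 = 42.5
Σ(x − x̄)² = 156.25 + 56.25 + 6.25 + 6.25 + 56.25 + 156.25 = 437.5
h = 1/6 + (-7.5)²/437.5 = 0.166667 + 0.128571 = 0.2952

h = 0.2952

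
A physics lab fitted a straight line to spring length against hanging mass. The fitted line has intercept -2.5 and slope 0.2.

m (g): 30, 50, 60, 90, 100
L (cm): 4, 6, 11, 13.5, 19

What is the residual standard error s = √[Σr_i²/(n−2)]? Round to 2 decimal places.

m=30: ŷ = -2.5 + 0.2·30 = 3.5; r = 4 − 3.5 = 0.5
m=50: ŷ = -2.5 + 0.2·50 = 7.5; r = 6 − 7.5 = -1.5
m=60: ŷ = -2.5 + 0.2·60 = 9.5; r = 11 − 9.5 = 1.5
m=90: ŷ = -2.5 + 0.2·90 = 15.5; r = 13.5 − 15.5 = -2
m=100: ŷ = -2.5 + 0.2·100 = 17.5; r = 19 − 17.5 = 1.5
SSE = 0.25 + 2.25 + 2.25 + 4 + 2.25 = 11
s = √(11/3) = √3.66667 ≈ 1.91

s = 1.91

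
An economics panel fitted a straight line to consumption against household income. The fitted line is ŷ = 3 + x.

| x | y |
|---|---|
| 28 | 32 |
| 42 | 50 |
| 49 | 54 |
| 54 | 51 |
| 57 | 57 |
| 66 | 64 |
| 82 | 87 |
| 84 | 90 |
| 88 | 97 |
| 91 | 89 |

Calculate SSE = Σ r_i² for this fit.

SSE = 174

x=28: ŷ = 3 + 28 = 31; r = 32 − 31 = 1
x=42: ŷ = 3 + 42 = 45; r = 50 − 45 = 5
x=49: ŷ = 3 + 49 = 52; r = 54 − 52 = 2
x=54: ŷ = 3 + 54 = 57; r = 51 − 57 = -6
x=57: ŷ = 3 + 57 = 60; r = 57 − 60 = -3
x=66: ŷ = 3 + 66 = 69; r = 64 − 69 = -5
x=82: ŷ = 3 + 82 = 85; r = 87 − 85 = 2
x=84: ŷ = 3 + 84 = 87; r = 90 − 87 = 3
x=88: ŷ = 3 + 88 = 91; r = 97 − 91 = 6
x=91: ŷ = 3 + 91 = 94; r = 89 − 94 = -5
SSE = 1 + 25 + 4 + 36 + 9 + 25 + 4 + 9 + 36 + 25 = 174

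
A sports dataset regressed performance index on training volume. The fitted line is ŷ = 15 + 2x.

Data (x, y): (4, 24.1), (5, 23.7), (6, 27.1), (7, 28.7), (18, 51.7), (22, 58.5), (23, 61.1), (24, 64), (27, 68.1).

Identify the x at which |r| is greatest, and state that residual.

x=4: ŷ = 15 + 2·4 = 23; r = 24.1 − 23 = 1.1
x=5: ŷ = 15 + 2·5 = 25; r = 23.7 − 25 = -1.3
x=6: ŷ = 15 + 2·6 = 27; r = 27.1 − 27 = 0.1
x=7: ŷ = 15 + 2·7 = 29; r = 28.7 − 29 = -0.3
x=18: ŷ = 15 + 2·18 = 51; r = 51.7 − 51 = 0.7
x=22: ŷ = 15 + 2·22 = 59; r = 58.5 − 59 = -0.5
x=23: ŷ = 15 + 2·23 = 61; r = 61.1 − 61 = 0.1
x=24: ŷ = 15 + 2·24 = 63; r = 64 − 63 = 1
x=27: ŷ = 15 + 2·27 = 69; r = 68.1 − 69 = -0.9
Largest |r| is 1.3 at x = 5, residual -1.3.

x = 5, r = -1.3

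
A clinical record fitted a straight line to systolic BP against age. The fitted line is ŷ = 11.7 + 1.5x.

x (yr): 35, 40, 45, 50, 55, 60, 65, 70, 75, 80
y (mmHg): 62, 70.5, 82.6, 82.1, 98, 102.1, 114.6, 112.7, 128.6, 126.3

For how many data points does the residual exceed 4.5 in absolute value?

3

x=35: ŷ = 11.7 + 1.5·35 = 64.2; e = 62 − 64.2 = -2.2
x=40: ŷ = 11.7 + 1.5·40 = 71.7; e = 70.5 − 71.7 = -1.2
x=45: ŷ = 11.7 + 1.5·45 = 79.2; e = 82.6 − 79.2 = 3.4
x=50: ŷ = 11.7 + 1.5·50 = 86.7; e = 82.1 − 86.7 = -4.6
x=55: ŷ = 11.7 + 1.5·55 = 94.2; e = 98 − 94.2 = 3.8
x=60: ŷ = 11.7 + 1.5·60 = 101.7; e = 102.1 − 101.7 = 0.4
x=65: ŷ = 11.7 + 1.5·65 = 109.2; e = 114.6 − 109.2 = 5.4
x=70: ŷ = 11.7 + 1.5·70 = 116.7; e = 112.7 − 116.7 = -4
x=75: ŷ = 11.7 + 1.5·75 = 124.2; e = 128.6 − 124.2 = 4.4
x=80: ŷ = 11.7 + 1.5·80 = 131.7; e = 126.3 − 131.7 = -5.4
|e| > 4.5: x=50 (|e|=4.6), x=65 (|e|=5.4), x=80 (|e|=5.4) → 3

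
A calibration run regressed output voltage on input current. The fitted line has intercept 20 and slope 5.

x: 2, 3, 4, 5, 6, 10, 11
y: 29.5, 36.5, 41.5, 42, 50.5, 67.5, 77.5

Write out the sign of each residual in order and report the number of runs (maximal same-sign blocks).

x=2: ŷ = 20 + 5·2 = 30; e = 29.5 − 30 = -0.5
x=3: ŷ = 20 + 5·3 = 35; e = 36.5 − 35 = 1.5
x=4: ŷ = 20 + 5·4 = 40; e = 41.5 − 40 = 1.5
x=5: ŷ = 20 + 5·5 = 45; e = 42 − 45 = -3
x=6: ŷ = 20 + 5·6 = 50; e = 50.5 − 50 = 0.5
x=10: ŷ = 20 + 5·10 = 70; e = 67.5 − 70 = -2.5
x=11: ŷ = 20 + 5·11 = 75; e = 77.5 − 75 = 2.5
Signs: − + + − + − +
Runs: −×1, +×2, −×1, +×1, −×1, +×1 → 6

6 runs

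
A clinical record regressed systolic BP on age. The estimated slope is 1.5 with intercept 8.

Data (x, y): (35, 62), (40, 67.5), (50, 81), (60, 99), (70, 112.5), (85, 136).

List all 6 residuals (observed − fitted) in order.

x=35: ŷ = 8 + 1.5·35 = 60.5; e = 62 − 60.5 = 1.5
x=40: ŷ = 8 + 1.5·40 = 68; e = 67.5 − 68 = -0.5
x=50: ŷ = 8 + 1.5·50 = 83; e = 81 − 83 = -2
x=60: ŷ = 8 + 1.5·60 = 98; e = 99 − 98 = 1
x=70: ŷ = 8 + 1.5·70 = 113; e = 112.5 − 113 = -0.5
x=85: ŷ = 8 + 1.5·85 = 135.5; e = 136 − 135.5 = 0.5

1.5, -0.5, -2, 1, -0.5, 0.5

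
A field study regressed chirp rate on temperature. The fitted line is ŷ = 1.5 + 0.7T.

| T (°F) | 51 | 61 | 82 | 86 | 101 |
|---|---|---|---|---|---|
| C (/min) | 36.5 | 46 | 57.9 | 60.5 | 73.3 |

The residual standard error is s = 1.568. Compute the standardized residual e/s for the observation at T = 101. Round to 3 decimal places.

0.702

ŷ = 1.5 + 0.7·101 = 72.2
e = 73.3 − 72.2 = 1.1
e/s = 1.1 / 1.568 = 0.702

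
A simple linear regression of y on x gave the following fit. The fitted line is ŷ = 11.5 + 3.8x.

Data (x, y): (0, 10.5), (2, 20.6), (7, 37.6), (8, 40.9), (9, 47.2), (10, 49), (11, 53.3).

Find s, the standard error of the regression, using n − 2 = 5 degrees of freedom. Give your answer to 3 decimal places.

s = 1.183

x=0: ŷ = 11.5 + 3.8·0 = 11.5; e = 10.5 − 11.5 = -1
x=2: ŷ = 11.5 + 3.8·2 = 19.1; e = 20.6 − 19.1 = 1.5
x=7: ŷ = 11.5 + 3.8·7 = 38.1; e = 37.6 − 38.1 = -0.5
x=8: ŷ = 11.5 + 3.8·8 = 41.9; e = 40.9 − 41.9 = -1
x=9: ŷ = 11.5 + 3.8·9 = 45.7; e = 47.2 − 45.7 = 1.5
x=10: ŷ = 11.5 + 3.8·10 = 49.5; e = 49 − 49.5 = -0.5
x=11: ŷ = 11.5 + 3.8·11 = 53.3; e = 53.3 − 53.3 = 0
SSE = 1 + 2.25 + 0.25 + 1 + 2.25 + 0.25 + 0 = 7
s = √(7/5) = √1.4 ≈ 1.183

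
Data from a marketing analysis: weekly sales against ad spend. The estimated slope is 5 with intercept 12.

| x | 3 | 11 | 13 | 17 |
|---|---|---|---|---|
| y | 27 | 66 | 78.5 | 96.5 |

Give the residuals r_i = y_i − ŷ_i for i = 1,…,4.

0, -1, 1.5, -0.5

x=3: ŷ = 12 + 5·3 = 27; r = 27 − 27 = 0
x=11: ŷ = 12 + 5·11 = 67; r = 66 − 67 = -1
x=13: ŷ = 12 + 5·13 = 77; r = 78.5 − 77 = 1.5
x=17: ŷ = 12 + 5·17 = 97; r = 96.5 − 97 = -0.5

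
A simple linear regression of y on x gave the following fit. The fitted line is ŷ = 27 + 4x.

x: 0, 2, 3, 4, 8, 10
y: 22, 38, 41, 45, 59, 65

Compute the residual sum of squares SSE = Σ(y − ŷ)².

x=0: ŷ = 27 + 4·0 = 27; e = 22 − 27 = -5
x=2: ŷ = 27 + 4·2 = 35; e = 38 − 35 = 3
x=3: ŷ = 27 + 4·3 = 39; e = 41 − 39 = 2
x=4: ŷ = 27 + 4·4 = 43; e = 45 − 43 = 2
x=8: ŷ = 27 + 4·8 = 59; e = 59 − 59 = 0
x=10: ŷ = 27 + 4·10 = 67; e = 65 − 67 = -2
SSE = 25 + 9 + 4 + 4 + 0 + 4 = 46

SSE = 46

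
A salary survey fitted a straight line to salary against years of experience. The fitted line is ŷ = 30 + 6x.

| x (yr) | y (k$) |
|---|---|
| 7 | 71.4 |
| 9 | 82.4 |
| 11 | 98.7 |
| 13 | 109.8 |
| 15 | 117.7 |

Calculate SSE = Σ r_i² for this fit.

SSE = 18.74

x=7: ŷ = 30 + 6·7 = 72; r = 71.4 − 72 = -0.6
x=9: ŷ = 30 + 6·9 = 84; r = 82.4 − 84 = -1.6
x=11: ŷ = 30 + 6·11 = 96; r = 98.7 − 96 = 2.7
x=13: ŷ = 30 + 6·13 = 108; r = 109.8 − 108 = 1.8
x=15: ŷ = 30 + 6·15 = 120; r = 117.7 − 120 = -2.3
SSE = 0.36 + 2.56 + 7.29 + 3.24 + 5.29 = 18.74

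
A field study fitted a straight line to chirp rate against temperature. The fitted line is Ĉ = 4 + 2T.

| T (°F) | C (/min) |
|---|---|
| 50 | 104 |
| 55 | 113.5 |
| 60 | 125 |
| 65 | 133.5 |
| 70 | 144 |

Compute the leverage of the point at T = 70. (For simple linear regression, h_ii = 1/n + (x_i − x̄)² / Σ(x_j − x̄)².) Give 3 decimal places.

T̄ = (50 + 55 + 60 + 65 + 70)/5 = 60
Σ(T − T̄)² = 100 + 25 + 0 + 25 + 100 = 250
h = 1/5 + (10)²/250 = 0.2 + 0.4 = 0.600

h = 0.600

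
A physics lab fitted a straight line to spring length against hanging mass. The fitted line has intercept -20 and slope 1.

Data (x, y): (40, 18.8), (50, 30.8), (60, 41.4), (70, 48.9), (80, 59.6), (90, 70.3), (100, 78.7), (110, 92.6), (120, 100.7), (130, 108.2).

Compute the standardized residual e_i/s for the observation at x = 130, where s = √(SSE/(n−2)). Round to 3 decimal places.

-1.211

x=40: ŷ = -20 + 40 = 20; e = 18.8 − 20 = -1.2
x=50: ŷ = -20 + 50 = 30; e = 30.8 − 30 = 0.8
x=60: ŷ = -20 + 60 = 40; e = 41.4 − 40 = 1.4
x=70: ŷ = -20 + 70 = 50; e = 48.9 − 50 = -1.1
x=80: ŷ = -20 + 80 = 60; e = 59.6 − 60 = -0.4
x=90: ŷ = -20 + 90 = 70; e = 70.3 − 70 = 0.3
x=100: ŷ = -20 + 100 = 80; e = 78.7 − 80 = -1.3
x=110: ŷ = -20 + 110 = 90; e = 92.6 − 90 = 2.6
x=120: ŷ = -20 + 120 = 100; e = 100.7 − 100 = 0.7
x=130: ŷ = -20 + 130 = 110; e = 108.2 − 110 = -1.8
SSE = 1.44 + 0.64 + 1.96 + 1.21 + 0.16 + 0.09 + 1.69 + 6.76 + 0.49 + 3.24 = 17.68
s = √(17.68/8) = 1.48661
e/s = -1.8 / 1.48661 = -1.211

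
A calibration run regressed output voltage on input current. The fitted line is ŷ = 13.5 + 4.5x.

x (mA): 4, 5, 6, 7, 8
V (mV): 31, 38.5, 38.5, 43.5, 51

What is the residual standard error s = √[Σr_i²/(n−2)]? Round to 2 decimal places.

s = 2.24

x=4: ŷ = 13.5 + 4.5·4 = 31.5; r = 31 − 31.5 = -0.5
x=5: ŷ = 13.5 + 4.5·5 = 36; r = 38.5 − 36 = 2.5
x=6: ŷ = 13.5 + 4.5·6 = 40.5; r = 38.5 − 40.5 = -2
x=7: ŷ = 13.5 + 4.5·7 = 45; r = 43.5 − 45 = -1.5
x=8: ŷ = 13.5 + 4.5·8 = 49.5; r = 51 − 49.5 = 1.5
SSE = 0.25 + 6.25 + 4 + 2.25 + 2.25 = 15
s = √(15/3) = √5 ≈ 2.24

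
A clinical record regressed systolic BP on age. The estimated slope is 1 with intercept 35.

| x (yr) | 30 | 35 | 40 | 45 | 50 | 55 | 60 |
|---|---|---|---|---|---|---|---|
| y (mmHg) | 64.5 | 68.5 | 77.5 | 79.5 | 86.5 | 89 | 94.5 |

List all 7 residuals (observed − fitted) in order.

x=30: ŷ = 35 + 30 = 65; e = 64.5 − 65 = -0.5
x=35: ŷ = 35 + 35 = 70; e = 68.5 − 70 = -1.5
x=40: ŷ = 35 + 40 = 75; e = 77.5 − 75 = 2.5
x=45: ŷ = 35 + 45 = 80; e = 79.5 − 80 = -0.5
x=50: ŷ = 35 + 50 = 85; e = 86.5 − 85 = 1.5
x=55: ŷ = 35 + 55 = 90; e = 89 − 90 = -1
x=60: ŷ = 35 + 60 = 95; e = 94.5 − 95 = -0.5

-0.5, -1.5, 2.5, -0.5, 1.5, -1, -0.5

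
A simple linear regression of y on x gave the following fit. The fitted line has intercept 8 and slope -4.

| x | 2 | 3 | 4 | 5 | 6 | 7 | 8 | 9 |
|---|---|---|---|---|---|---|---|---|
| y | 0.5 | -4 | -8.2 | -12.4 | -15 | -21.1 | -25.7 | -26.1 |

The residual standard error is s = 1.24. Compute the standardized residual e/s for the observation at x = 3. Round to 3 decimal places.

ŷ = 8 − 4·3 = -4
e = -4 − (-4) = 0
e/s = 0 / 1.24 = 0.000

0.000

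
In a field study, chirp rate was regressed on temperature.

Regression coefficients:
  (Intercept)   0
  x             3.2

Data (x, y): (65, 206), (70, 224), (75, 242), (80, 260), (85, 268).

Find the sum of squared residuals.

x=65: ŷ = 3.2·65 = 208; e = 206 − 208 = -2
x=70: ŷ = 3.2·70 = 224; e = 224 − 224 = 0
x=75: ŷ = 3.2·75 = 240; e = 242 − 240 = 2
x=80: ŷ = 3.2·80 = 256; e = 260 − 256 = 4
x=85: ŷ = 3.2·85 = 272; e = 268 − 272 = -4
SSE = 4 + 0 + 4 + 16 + 16 = 40

SSE = 40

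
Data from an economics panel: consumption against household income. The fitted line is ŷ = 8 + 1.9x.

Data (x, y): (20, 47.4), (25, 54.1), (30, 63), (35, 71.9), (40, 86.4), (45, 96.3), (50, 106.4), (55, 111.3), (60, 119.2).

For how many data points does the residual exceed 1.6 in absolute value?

6

x=20: ŷ = 8 + 1.9·20 = 46; r = 47.4 − 46 = 1.4
x=25: ŷ = 8 + 1.9·25 = 55.5; r = 54.1 − 55.5 = -1.4
x=30: ŷ = 8 + 1.9·30 = 65; r = 63 − 65 = -2
x=35: ŷ = 8 + 1.9·35 = 74.5; r = 71.9 − 74.5 = -2.6
x=40: ŷ = 8 + 1.9·40 = 84; r = 86.4 − 84 = 2.4
x=45: ŷ = 8 + 1.9·45 = 93.5; r = 96.3 − 93.5 = 2.8
x=50: ŷ = 8 + 1.9·50 = 103; r = 106.4 − 103 = 3.4
x=55: ŷ = 8 + 1.9·55 = 112.5; r = 111.3 − 112.5 = -1.2
x=60: ŷ = 8 + 1.9·60 = 122; r = 119.2 − 122 = -2.8
|r| > 1.6: x=30 (|r|=2), x=35 (|r|=2.6), x=40 (|r|=2.4), x=45 (|r|=2.8), x=50 (|r|=3.4), x=60 (|r|=2.8) → 6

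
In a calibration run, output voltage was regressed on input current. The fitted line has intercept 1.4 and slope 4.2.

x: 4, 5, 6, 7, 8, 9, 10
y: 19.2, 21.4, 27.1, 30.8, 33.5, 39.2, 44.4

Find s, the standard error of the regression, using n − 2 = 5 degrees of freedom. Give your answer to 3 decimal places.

x=4: ŷ = 1.4 + 4.2·4 = 18.2; r = 19.2 − 18.2 = 1
x=5: ŷ = 1.4 + 4.2·5 = 22.4; r = 21.4 − 22.4 = -1
x=6: ŷ = 1.4 + 4.2·6 = 26.6; r = 27.1 − 26.6 = 0.5
x=7: ŷ = 1.4 + 4.2·7 = 30.8; r = 30.8 − 30.8 = 0
x=8: ŷ = 1.4 + 4.2·8 = 35; r = 33.5 − 35 = -1.5
x=9: ŷ = 1.4 + 4.2·9 = 39.2; r = 39.2 − 39.2 = 0
x=10: ŷ = 1.4 + 4.2·10 = 43.4; r = 44.4 − 43.4 = 1
SSE = 1 + 1 + 0.25 + 0 + 2.25 + 0 + 1 = 5.5
s = √(5.5/5) = √1.1 ≈ 1.049

s = 1.049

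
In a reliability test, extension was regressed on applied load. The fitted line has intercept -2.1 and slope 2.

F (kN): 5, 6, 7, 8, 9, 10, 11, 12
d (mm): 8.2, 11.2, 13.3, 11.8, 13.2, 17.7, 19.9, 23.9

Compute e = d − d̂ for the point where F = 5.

d̂ = -2.1 + 2·5 = 7.9
e = 8.2 − 7.9 = 0.3

e = 0.3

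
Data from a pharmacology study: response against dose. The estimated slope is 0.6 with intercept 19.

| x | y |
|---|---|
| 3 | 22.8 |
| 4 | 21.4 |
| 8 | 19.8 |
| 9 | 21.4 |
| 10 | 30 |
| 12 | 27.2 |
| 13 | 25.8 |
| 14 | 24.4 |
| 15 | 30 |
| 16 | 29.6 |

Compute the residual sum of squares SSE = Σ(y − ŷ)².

SSE = 70

x=3: ŷ = 19 + 0.6·3 = 20.8; r = 22.8 − 20.8 = 2
x=4: ŷ = 19 + 0.6·4 = 21.4; r = 21.4 − 21.4 = 0
x=8: ŷ = 19 + 0.6·8 = 23.8; r = 19.8 − 23.8 = -4
x=9: ŷ = 19 + 0.6·9 = 24.4; r = 21.4 − 24.4 = -3
x=10: ŷ = 19 + 0.6·10 = 25; r = 30 − 25 = 5
x=12: ŷ = 19 + 0.6·12 = 26.2; r = 27.2 − 26.2 = 1
x=13: ŷ = 19 + 0.6·13 = 26.8; r = 25.8 − 26.8 = -1
x=14: ŷ = 19 + 0.6·14 = 27.4; r = 24.4 − 27.4 = -3
x=15: ŷ = 19 + 0.6·15 = 28; r = 30 − 28 = 2
x=16: ŷ = 19 + 0.6·16 = 28.6; r = 29.6 − 28.6 = 1
SSE = 4 + 0 + 16 + 9 + 25 + 1 + 1 + 9 + 4 + 1 = 70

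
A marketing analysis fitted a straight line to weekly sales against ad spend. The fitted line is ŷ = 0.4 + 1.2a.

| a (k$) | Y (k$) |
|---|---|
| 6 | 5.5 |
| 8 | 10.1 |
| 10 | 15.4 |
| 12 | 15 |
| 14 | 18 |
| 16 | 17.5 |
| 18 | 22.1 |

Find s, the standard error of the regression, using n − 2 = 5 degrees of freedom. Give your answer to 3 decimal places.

a=6: ŷ = 0.4 + 1.2·6 = 7.6; e = 5.5 − 7.6 = -2.1
a=8: ŷ = 0.4 + 1.2·8 = 10; e = 10.1 − 10 = 0.1
a=10: ŷ = 0.4 + 1.2·10 = 12.4; e = 15.4 − 12.4 = 3
a=12: ŷ = 0.4 + 1.2·12 = 14.8; e = 15 − 14.8 = 0.2
a=14: ŷ = 0.4 + 1.2·14 = 17.2; e = 18 − 17.2 = 0.8
a=16: ŷ = 0.4 + 1.2·16 = 19.6; e = 17.5 − 19.6 = -2.1
a=18: ŷ = 0.4 + 1.2·18 = 22; e = 22.1 − 22 = 0.1
SSE = 4.41 + 0.01 + 9 + 0.04 + 0.64 + 4.41 + 0.01 = 18.52
s = √(18.52/5) = √3.704 ≈ 1.925

s = 1.925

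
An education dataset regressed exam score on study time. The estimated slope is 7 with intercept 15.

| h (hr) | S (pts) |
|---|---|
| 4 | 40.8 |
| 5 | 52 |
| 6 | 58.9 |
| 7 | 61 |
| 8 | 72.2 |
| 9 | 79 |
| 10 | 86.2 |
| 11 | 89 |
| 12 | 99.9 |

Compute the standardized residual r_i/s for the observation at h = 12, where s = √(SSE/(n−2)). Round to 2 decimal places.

h=4: Ŝ = 15 + 7·4 = 43; r = 40.8 − 43 = -2.2
h=5: Ŝ = 15 + 7·5 = 50; r = 52 − 50 = 2
h=6: Ŝ = 15 + 7·6 = 57; r = 58.9 − 57 = 1.9
h=7: Ŝ = 15 + 7·7 = 64; r = 61 − 64 = -3
h=8: Ŝ = 15 + 7·8 = 71; r = 72.2 − 71 = 1.2
h=9: Ŝ = 15 + 7·9 = 78; r = 79 − 78 = 1
h=10: Ŝ = 15 + 7·10 = 85; r = 86.2 − 85 = 1.2
h=11: Ŝ = 15 + 7·11 = 92; r = 89 − 92 = -3
h=12: Ŝ = 15 + 7·12 = 99; r = 99.9 − 99 = 0.9
SSE = 4.84 + 4 + 3.61 + 9 + 1.44 + 1 + 1.44 + 9 + 0.81 = 35.14
s = √(35.14/7) = 2.24054
r/s = 0.9 / 2.24054 = 0.40

0.40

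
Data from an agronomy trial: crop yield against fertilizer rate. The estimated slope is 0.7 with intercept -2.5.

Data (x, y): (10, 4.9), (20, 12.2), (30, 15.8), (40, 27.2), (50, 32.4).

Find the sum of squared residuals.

SSE = 10.84

x=10: ŷ = -2.5 + 0.7·10 = 4.5; r = 4.9 − 4.5 = 0.4
x=20: ŷ = -2.5 + 0.7·20 = 11.5; r = 12.2 − 11.5 = 0.7
x=30: ŷ = -2.5 + 0.7·30 = 18.5; r = 15.8 − 18.5 = -2.7
x=40: ŷ = -2.5 + 0.7·40 = 25.5; r = 27.2 − 25.5 = 1.7
x=50: ŷ = -2.5 + 0.7·50 = 32.5; r = 32.4 − 32.5 = -0.1
SSE = 0.16 + 0.49 + 7.29 + 2.89 + 0.01 = 10.84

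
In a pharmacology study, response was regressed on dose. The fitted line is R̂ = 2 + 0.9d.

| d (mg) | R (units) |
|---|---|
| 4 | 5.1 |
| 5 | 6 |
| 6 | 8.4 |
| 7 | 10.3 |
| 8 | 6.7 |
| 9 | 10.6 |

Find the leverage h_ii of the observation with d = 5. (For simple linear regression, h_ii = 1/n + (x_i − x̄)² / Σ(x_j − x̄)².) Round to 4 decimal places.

d̄ = (4 + 5 + 6 + 7 + 8 + 9)/6 = 6.5
Σ(d − d̄)² = 6.25 + 2.25 + 0.25 + 0.25 + 2.25 + 6.25 = 17.5
h = 1/6 + (-1.5)²/17.5 = 0.166667 + 0.128571 = 0.2952

h = 0.2952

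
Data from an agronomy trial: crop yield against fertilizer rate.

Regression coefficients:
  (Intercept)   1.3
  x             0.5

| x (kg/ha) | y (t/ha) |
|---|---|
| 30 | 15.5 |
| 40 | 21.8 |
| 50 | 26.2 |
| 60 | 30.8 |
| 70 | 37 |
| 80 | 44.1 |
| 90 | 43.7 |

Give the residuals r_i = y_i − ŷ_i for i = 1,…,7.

x=30: ŷ = 1.3 + 0.5·30 = 16.3; r = 15.5 − 16.3 = -0.8
x=40: ŷ = 1.3 + 0.5·40 = 21.3; r = 21.8 − 21.3 = 0.5
x=50: ŷ = 1.3 + 0.5·50 = 26.3; r = 26.2 − 26.3 = -0.1
x=60: ŷ = 1.3 + 0.5·60 = 31.3; r = 30.8 − 31.3 = -0.5
x=70: ŷ = 1.3 + 0.5·70 = 36.3; r = 37 − 36.3 = 0.7
x=80: ŷ = 1.3 + 0.5·80 = 41.3; r = 44.1 − 41.3 = 2.8
x=90: ŷ = 1.3 + 0.5·90 = 46.3; r = 43.7 − 46.3 = -2.6

-0.8, 0.5, -0.1, -0.5, 0.7, 2.8, -2.6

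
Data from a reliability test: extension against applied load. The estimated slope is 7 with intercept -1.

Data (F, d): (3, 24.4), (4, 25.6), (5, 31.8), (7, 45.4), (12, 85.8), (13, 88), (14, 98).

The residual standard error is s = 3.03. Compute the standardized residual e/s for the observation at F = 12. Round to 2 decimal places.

ŷ = -1 + 7·12 = 83
e = 85.8 − 83 = 2.8
e/s = 2.8 / 3.03 = 0.92

0.92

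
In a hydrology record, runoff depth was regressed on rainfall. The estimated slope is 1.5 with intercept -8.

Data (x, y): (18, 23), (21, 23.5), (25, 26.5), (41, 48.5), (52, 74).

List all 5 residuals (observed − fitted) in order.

x=18: ŷ = -8 + 1.5·18 = 19; r = 23 − 19 = 4
x=21: ŷ = -8 + 1.5·21 = 23.5; r = 23.5 − 23.5 = 0
x=25: ŷ = -8 + 1.5·25 = 29.5; r = 26.5 − 29.5 = -3
x=41: ŷ = -8 + 1.5·41 = 53.5; r = 48.5 − 53.5 = -5
x=52: ŷ = -8 + 1.5·52 = 70; r = 74 − 70 = 4

4, 0, -3, -5, 4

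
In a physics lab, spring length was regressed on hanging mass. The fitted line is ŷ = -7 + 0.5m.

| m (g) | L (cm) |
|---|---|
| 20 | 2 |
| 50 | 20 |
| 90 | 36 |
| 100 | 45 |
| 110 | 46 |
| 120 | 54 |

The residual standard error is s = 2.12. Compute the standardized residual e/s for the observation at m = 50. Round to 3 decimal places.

ŷ = -7 + 0.5·50 = 18
e = 20 − 18 = 2
e/s = 2 / 2.12 = 0.943

0.943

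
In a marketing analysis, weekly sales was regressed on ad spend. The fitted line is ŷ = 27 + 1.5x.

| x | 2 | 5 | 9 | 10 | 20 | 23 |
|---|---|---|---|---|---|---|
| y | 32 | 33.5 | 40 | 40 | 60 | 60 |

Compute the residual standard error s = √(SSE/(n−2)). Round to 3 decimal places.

x=2: ŷ = 27 + 1.5·2 = 30; r = 32 − 30 = 2
x=5: ŷ = 27 + 1.5·5 = 34.5; r = 33.5 − 34.5 = -1
x=9: ŷ = 27 + 1.5·9 = 40.5; r = 40 − 40.5 = -0.5
x=10: ŷ = 27 + 1.5·10 = 42; r = 40 − 42 = -2
x=20: ŷ = 27 + 1.5·20 = 57; r = 60 − 57 = 3
x=23: ŷ = 27 + 1.5·23 = 61.5; r = 60 − 61.5 = -1.5
SSE = 4 + 1 + 0.25 + 4 + 9 + 2.25 = 20.5
s = √(20.5/4) = √5.125 ≈ 2.264

s = 2.264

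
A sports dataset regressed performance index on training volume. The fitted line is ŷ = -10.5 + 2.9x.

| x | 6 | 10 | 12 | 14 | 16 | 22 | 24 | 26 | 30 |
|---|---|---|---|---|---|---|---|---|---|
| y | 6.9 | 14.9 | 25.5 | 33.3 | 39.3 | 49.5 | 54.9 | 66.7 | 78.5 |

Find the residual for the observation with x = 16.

e = 3.4

ŷ = -10.5 + 2.9·16 = 35.9
e = 39.3 − 35.9 = 3.4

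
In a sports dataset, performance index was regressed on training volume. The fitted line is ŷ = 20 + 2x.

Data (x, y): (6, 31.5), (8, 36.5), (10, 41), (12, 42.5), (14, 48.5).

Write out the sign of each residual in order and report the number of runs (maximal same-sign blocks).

4 runs

x=6: ŷ = 20 + 2·6 = 32; r = 31.5 − 32 = -0.5
x=8: ŷ = 20 + 2·8 = 36; r = 36.5 − 36 = 0.5
x=10: ŷ = 20 + 2·10 = 40; r = 41 − 40 = 1
x=12: ŷ = 20 + 2·12 = 44; r = 42.5 − 44 = -1.5
x=14: ŷ = 20 + 2·14 = 48; r = 48.5 − 48 = 0.5
Signs: − + + − +
Runs: −×1, +×2, −×1, +×1 → 4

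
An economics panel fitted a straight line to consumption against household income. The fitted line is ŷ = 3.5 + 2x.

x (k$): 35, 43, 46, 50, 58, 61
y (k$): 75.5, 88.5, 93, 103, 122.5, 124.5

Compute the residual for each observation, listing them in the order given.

2, -1, -2.5, -0.5, 3, -1

x=35: ŷ = 3.5 + 2·35 = 73.5; r = 75.5 − 73.5 = 2
x=43: ŷ = 3.5 + 2·43 = 89.5; r = 88.5 − 89.5 = -1
x=46: ŷ = 3.5 + 2·46 = 95.5; r = 93 − 95.5 = -2.5
x=50: ŷ = 3.5 + 2·50 = 103.5; r = 103 − 103.5 = -0.5
x=58: ŷ = 3.5 + 2·58 = 119.5; r = 122.5 − 119.5 = 3
x=61: ŷ = 3.5 + 2·61 = 125.5; r = 124.5 − 125.5 = -1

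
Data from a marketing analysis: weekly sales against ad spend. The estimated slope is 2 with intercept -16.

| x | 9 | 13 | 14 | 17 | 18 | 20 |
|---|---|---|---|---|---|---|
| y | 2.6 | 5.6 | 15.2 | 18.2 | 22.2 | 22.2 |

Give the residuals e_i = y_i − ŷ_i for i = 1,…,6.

0.6, -4.4, 3.2, 0.2, 2.2, -1.8

x=9: ŷ = -16 + 2·9 = 2; e = 2.6 − 2 = 0.6
x=13: ŷ = -16 + 2·13 = 10; e = 5.6 − 10 = -4.4
x=14: ŷ = -16 + 2·14 = 12; e = 15.2 − 12 = 3.2
x=17: ŷ = -16 + 2·17 = 18; e = 18.2 − 18 = 0.2
x=18: ŷ = -16 + 2·18 = 20; e = 22.2 − 20 = 2.2
x=20: ŷ = -16 + 2·20 = 24; e = 22.2 − 24 = -1.8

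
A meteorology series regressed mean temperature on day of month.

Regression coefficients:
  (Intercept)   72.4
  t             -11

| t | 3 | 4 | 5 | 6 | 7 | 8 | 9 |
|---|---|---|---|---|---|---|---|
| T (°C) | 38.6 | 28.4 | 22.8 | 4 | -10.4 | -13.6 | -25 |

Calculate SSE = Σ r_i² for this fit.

t=3: ŷ = 72.4 − 11·3 = 39.4; r = 38.6 − 39.4 = -0.8
t=4: ŷ = 72.4 − 11·4 = 28.4; r = 28.4 − 28.4 = 0
t=5: ŷ = 72.4 − 11·5 = 17.4; r = 22.8 − 17.4 = 5.4
t=6: ŷ = 72.4 − 11·6 = 6.4; r = 4 − 6.4 = -2.4
t=7: ŷ = 72.4 − 11·7 = -4.6; r = -10.4 − (-4.6) = -5.8
t=8: ŷ = 72.4 − 11·8 = -15.6; r = -13.6 − (-15.6) = 2
t=9: ŷ = 72.4 − 11·9 = -26.6; r = -25 − (-26.6) = 1.6
SSE = 0.64 + 0 + 29.16 + 5.76 + 33.64 + 4 + 2.56 = 75.76

SSE = 75.76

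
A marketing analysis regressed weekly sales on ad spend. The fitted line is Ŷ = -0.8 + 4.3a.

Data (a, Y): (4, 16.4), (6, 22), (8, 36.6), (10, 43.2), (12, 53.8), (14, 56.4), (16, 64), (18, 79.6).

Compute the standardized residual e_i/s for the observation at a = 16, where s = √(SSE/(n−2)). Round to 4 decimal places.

a=4: Ŷ = -0.8 + 4.3·4 = 16.4; e = 16.4 − 16.4 = 0
a=6: Ŷ = -0.8 + 4.3·6 = 25; e = 22 − 25 = -3
a=8: Ŷ = -0.8 + 4.3·8 = 33.6; e = 36.6 − 33.6 = 3
a=10: Ŷ = -0.8 + 4.3·10 = 42.2; e = 43.2 − 42.2 = 1
a=12: Ŷ = -0.8 + 4.3·12 = 50.8; e = 53.8 − 50.8 = 3
a=14: Ŷ = -0.8 + 4.3·14 = 59.4; e = 56.4 − 59.4 = -3
a=16: Ŷ = -0.8 + 4.3·16 = 68; e = 64 − 68 = -4
a=18: Ŷ = -0.8 + 4.3·18 = 76.6; e = 79.6 − 76.6 = 3
SSE = 0 + 9 + 9 + 1 + 9 + 9 + 16 + 9 = 62
s = √(62/6) = 3.21455
e/s = -4 / 3.21455 = -1.2443

-1.2443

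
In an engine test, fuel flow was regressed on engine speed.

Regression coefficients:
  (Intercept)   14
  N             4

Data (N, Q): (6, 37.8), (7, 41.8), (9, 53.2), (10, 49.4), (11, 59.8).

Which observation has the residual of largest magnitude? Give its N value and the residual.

N=6: ŷ = 14 + 4·6 = 38; r = 37.8 − 38 = -0.2
N=7: ŷ = 14 + 4·7 = 42; r = 41.8 − 42 = -0.2
N=9: ŷ = 14 + 4·9 = 50; r = 53.2 − 50 = 3.2
N=10: ŷ = 14 + 4·10 = 54; r = 49.4 − 54 = -4.6
N=11: ŷ = 14 + 4·11 = 58; r = 59.8 − 58 = 1.8
Largest |r| is 4.6 at N = 10, residual -4.6.

N = 10, r = -4.6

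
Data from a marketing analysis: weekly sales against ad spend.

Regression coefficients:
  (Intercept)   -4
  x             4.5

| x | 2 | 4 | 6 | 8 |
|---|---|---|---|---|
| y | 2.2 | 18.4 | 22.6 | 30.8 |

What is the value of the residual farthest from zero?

x=2: ŷ = -4 + 4.5·2 = 5; e = 2.2 − 5 = -2.8
x=4: ŷ = -4 + 4.5·4 = 14; e = 18.4 − 14 = 4.4
x=6: ŷ = -4 + 4.5·6 = 23; e = 22.6 − 23 = -0.4
x=8: ŷ = -4 + 4.5·8 = 32; e = 30.8 − 32 = -1.2
Largest |e| is 4.4 at x = 4, residual 4.4.

e = 4.4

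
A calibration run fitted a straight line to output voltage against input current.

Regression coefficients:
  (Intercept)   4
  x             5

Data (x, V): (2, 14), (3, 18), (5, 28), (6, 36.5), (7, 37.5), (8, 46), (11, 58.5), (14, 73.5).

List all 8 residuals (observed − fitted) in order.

x=2: ŷ = 4 + 5·2 = 14; e = 14 − 14 = 0
x=3: ŷ = 4 + 5·3 = 19; e = 18 − 19 = -1
x=5: ŷ = 4 + 5·5 = 29; e = 28 − 29 = -1
x=6: ŷ = 4 + 5·6 = 34; e = 36.5 − 34 = 2.5
x=7: ŷ = 4 + 5·7 = 39; e = 37.5 − 39 = -1.5
x=8: ŷ = 4 + 5·8 = 44; e = 46 − 44 = 2
x=11: ŷ = 4 + 5·11 = 59; e = 58.5 − 59 = -0.5
x=14: ŷ = 4 + 5·14 = 74; e = 73.5 − 74 = -0.5

0, -1, -1, 2.5, -1.5, 2, -0.5, -0.5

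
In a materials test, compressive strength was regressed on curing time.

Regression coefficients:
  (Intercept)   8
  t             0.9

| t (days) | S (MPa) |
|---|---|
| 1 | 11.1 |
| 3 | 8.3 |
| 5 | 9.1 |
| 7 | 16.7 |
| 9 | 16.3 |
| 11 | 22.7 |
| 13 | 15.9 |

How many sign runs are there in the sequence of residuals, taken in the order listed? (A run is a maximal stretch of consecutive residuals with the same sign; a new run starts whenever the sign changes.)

t=1: Ŝ = 8 + 0.9·1 = 8.9; r = 11.1 − 8.9 = 2.2
t=3: Ŝ = 8 + 0.9·3 = 10.7; r = 8.3 − 10.7 = -2.4
t=5: Ŝ = 8 + 0.9·5 = 12.5; r = 9.1 − 12.5 = -3.4
t=7: Ŝ = 8 + 0.9·7 = 14.3; r = 16.7 − 14.3 = 2.4
t=9: Ŝ = 8 + 0.9·9 = 16.1; r = 16.3 − 16.1 = 0.2
t=11: Ŝ = 8 + 0.9·11 = 17.9; r = 22.7 − 17.9 = 4.8
t=13: Ŝ = 8 + 0.9·13 = 19.7; r = 15.9 − 19.7 = -3.8
Signs: + − − + + + −
Runs: +×1, −×2, +×3, −×1 → 4

4 runs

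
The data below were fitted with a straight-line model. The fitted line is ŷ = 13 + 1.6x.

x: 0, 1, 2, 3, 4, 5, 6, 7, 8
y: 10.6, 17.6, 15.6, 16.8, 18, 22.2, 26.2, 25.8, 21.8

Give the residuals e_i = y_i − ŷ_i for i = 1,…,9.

-2.4, 3, -0.6, -1, -1.4, 1.2, 3.6, 1.6, -4

x=0: ŷ = 13 + 1.6·0 = 13; e = 10.6 − 13 = -2.4
x=1: ŷ = 13 + 1.6·1 = 14.6; e = 17.6 − 14.6 = 3
x=2: ŷ = 13 + 1.6·2 = 16.2; e = 15.6 − 16.2 = -0.6
x=3: ŷ = 13 + 1.6·3 = 17.8; e = 16.8 − 17.8 = -1
x=4: ŷ = 13 + 1.6·4 = 19.4; e = 18 − 19.4 = -1.4
x=5: ŷ = 13 + 1.6·5 = 21; e = 22.2 − 21 = 1.2
x=6: ŷ = 13 + 1.6·6 = 22.6; e = 26.2 − 22.6 = 3.6
x=7: ŷ = 13 + 1.6·7 = 24.2; e = 25.8 − 24.2 = 1.6
x=8: ŷ = 13 + 1.6·8 = 25.8; e = 21.8 − 25.8 = -4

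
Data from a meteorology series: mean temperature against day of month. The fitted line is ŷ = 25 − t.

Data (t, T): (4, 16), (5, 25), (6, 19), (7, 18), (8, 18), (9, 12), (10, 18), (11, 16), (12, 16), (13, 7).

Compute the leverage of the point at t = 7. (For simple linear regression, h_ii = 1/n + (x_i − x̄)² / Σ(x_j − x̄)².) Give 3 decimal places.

h = 0.127

t̄ = (4 + 5 + 6 + 7 + 8 + 9 + 10 + 11 + 12 + 13)/10 = 8.5
Σ(t − t̄)² = 20.25 + 12.25 + 6.25 + 2.25 + 0.25 + 0.25 + 2.25 + 6.25 + 12.25 + 20.25 = 82.5
h = 1/10 + (-1.5)²/82.5 = 0.1 + 0.0272727 = 0.127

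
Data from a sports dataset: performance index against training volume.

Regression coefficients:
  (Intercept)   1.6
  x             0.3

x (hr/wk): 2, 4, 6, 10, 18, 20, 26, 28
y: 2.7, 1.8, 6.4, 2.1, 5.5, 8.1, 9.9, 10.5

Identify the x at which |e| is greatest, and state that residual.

x=2: ŷ = 1.6 + 0.3·2 = 2.2; e = 2.7 − 2.2 = 0.5
x=4: ŷ = 1.6 + 0.3·4 = 2.8; e = 1.8 − 2.8 = -1
x=6: ŷ = 1.6 + 0.3·6 = 3.4; e = 6.4 − 3.4 = 3
x=10: ŷ = 1.6 + 0.3·10 = 4.6; e = 2.1 − 4.6 = -2.5
x=18: ŷ = 1.6 + 0.3·18 = 7; e = 5.5 − 7 = -1.5
x=20: ŷ = 1.6 + 0.3·20 = 7.6; e = 8.1 − 7.6 = 0.5
x=26: ŷ = 1.6 + 0.3·26 = 9.4; e = 9.9 − 9.4 = 0.5
x=28: ŷ = 1.6 + 0.3·28 = 10; e = 10.5 − 10 = 0.5
Largest |e| is 3 at x = 6, residual 3.

x = 6, e = 3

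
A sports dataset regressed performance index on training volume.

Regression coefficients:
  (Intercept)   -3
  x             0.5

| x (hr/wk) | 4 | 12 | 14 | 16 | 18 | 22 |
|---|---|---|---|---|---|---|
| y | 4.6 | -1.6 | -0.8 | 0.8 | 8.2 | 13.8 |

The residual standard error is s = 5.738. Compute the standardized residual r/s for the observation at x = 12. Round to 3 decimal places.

ŷ = -3 + 0.5·12 = 3
r = -1.6 − 3 = -4.6
r/s = -4.6 / 5.738 = -0.802

-0.802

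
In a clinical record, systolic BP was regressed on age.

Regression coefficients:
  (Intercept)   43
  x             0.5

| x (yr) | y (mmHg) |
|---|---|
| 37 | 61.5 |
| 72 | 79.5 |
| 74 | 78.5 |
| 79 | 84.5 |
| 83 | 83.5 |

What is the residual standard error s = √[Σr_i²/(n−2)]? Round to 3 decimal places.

s = 1.581

x=37: ŷ = 43 + 0.5·37 = 61.5; r = 61.5 − 61.5 = 0
x=72: ŷ = 43 + 0.5·72 = 79; r = 79.5 − 79 = 0.5
x=74: ŷ = 43 + 0.5·74 = 80; r = 78.5 − 80 = -1.5
x=79: ŷ = 43 + 0.5·79 = 82.5; r = 84.5 − 82.5 = 2
x=83: ŷ = 43 + 0.5·83 = 84.5; r = 83.5 − 84.5 = -1
SSE = 0 + 0.25 + 2.25 + 4 + 1 = 7.5
s = √(7.5/3) = √2.5 ≈ 1.581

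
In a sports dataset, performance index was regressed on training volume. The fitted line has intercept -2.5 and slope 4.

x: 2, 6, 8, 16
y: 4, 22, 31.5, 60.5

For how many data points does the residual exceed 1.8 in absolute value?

1

x=2: ŷ = -2.5 + 4·2 = 5.5; e = 4 − 5.5 = -1.5
x=6: ŷ = -2.5 + 4·6 = 21.5; e = 22 − 21.5 = 0.5
x=8: ŷ = -2.5 + 4·8 = 29.5; e = 31.5 − 29.5 = 2
x=16: ŷ = -2.5 + 4·16 = 61.5; e = 60.5 − 61.5 = -1
|e| > 1.8: x=8 (|e|=2) → 1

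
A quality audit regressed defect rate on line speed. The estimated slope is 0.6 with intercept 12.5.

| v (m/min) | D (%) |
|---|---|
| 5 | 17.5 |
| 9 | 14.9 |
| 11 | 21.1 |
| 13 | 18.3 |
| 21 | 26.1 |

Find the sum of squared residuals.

v=5: ŷ = 12.5 + 0.6·5 = 15.5; r = 17.5 − 15.5 = 2
v=9: ŷ = 12.5 + 0.6·9 = 17.9; r = 14.9 − 17.9 = -3
v=11: ŷ = 12.5 + 0.6·11 = 19.1; r = 21.1 − 19.1 = 2
v=13: ŷ = 12.5 + 0.6·13 = 20.3; r = 18.3 − 20.3 = -2
v=21: ŷ = 12.5 + 0.6·21 = 25.1; r = 26.1 − 25.1 = 1
SSE = 4 + 9 + 4 + 4 + 1 = 22

SSE = 22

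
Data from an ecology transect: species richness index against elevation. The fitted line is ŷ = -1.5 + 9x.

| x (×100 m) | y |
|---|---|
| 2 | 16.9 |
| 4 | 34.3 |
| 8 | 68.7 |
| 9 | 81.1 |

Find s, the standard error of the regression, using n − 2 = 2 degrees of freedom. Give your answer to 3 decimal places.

s = 1.732

x=2: ŷ = -1.5 + 9·2 = 16.5; e = 16.9 − 16.5 = 0.4
x=4: ŷ = -1.5 + 9·4 = 34.5; e = 34.3 − 34.5 = -0.2
x=8: ŷ = -1.5 + 9·8 = 70.5; e = 68.7 − 70.5 = -1.8
x=9: ŷ = -1.5 + 9·9 = 79.5; e = 81.1 − 79.5 = 1.6
SSE = 0.16 + 0.04 + 3.24 + 2.56 = 6
s = √(6/2) = √3 ≈ 1.732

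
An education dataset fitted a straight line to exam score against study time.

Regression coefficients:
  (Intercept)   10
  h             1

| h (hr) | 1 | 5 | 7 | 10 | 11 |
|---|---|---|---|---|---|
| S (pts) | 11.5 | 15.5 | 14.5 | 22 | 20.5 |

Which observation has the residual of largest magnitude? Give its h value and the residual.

h = 7, r = -2.5

h=1: Ŝ = 10 + 1 = 11; r = 11.5 − 11 = 0.5
h=5: Ŝ = 10 + 5 = 15; r = 15.5 − 15 = 0.5
h=7: Ŝ = 10 + 7 = 17; r = 14.5 − 17 = -2.5
h=10: Ŝ = 10 + 10 = 20; r = 22 − 20 = 2
h=11: Ŝ = 10 + 11 = 21; r = 20.5 − 21 = -0.5
Largest |r| is 2.5 at h = 7, residual -2.5.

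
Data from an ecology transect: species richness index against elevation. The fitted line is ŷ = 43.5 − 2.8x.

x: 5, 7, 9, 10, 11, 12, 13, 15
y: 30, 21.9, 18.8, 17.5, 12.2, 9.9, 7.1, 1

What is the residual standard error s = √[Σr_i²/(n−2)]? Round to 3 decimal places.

s = 1.225

x=5: ŷ = 43.5 − 2.8·5 = 29.5; r = 30 − 29.5 = 0.5
x=7: ŷ = 43.5 − 2.8·7 = 23.9; r = 21.9 − 23.9 = -2
x=9: ŷ = 43.5 − 2.8·9 = 18.3; r = 18.8 − 18.3 = 0.5
x=10: ŷ = 43.5 − 2.8·10 = 15.5; r = 17.5 − 15.5 = 2
x=11: ŷ = 43.5 − 2.8·11 = 12.7; r = 12.2 − 12.7 = -0.5
x=12: ŷ = 43.5 − 2.8·12 = 9.9; r = 9.9 − 9.9 = 0
x=13: ŷ = 43.5 − 2.8·13 = 7.1; r = 7.1 − 7.1 = 0
x=15: ŷ = 43.5 − 2.8·15 = 1.5; r = 1 − 1.5 = -0.5
SSE = 0.25 + 4 + 0.25 + 4 + 0.25 + 0 + 0 + 0.25 = 9
s = √(9/6) = √1.5 ≈ 1.225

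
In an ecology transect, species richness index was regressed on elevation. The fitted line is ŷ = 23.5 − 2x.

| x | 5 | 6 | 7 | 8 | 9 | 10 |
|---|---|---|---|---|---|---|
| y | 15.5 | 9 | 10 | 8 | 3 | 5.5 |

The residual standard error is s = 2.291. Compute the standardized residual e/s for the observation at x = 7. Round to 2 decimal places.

ŷ = 23.5 − 2·7 = 9.5
e = 10 − 9.5 = 0.5
e/s = 0.5 / 2.291 = 0.22

0.22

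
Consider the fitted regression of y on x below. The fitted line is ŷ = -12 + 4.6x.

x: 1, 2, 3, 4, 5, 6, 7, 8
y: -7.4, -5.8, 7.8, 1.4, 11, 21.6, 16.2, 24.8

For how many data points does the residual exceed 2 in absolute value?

5

x=1: ŷ = -12 + 4.6·1 = -7.4; e = -7.4 − (-7.4) = 0
x=2: ŷ = -12 + 4.6·2 = -2.8; e = -5.8 − (-2.8) = -3
x=3: ŷ = -12 + 4.6·3 = 1.8; e = 7.8 − 1.8 = 6
x=4: ŷ = -12 + 4.6·4 = 6.4; e = 1.4 − 6.4 = -5
x=5: ŷ = -12 + 4.6·5 = 11; e = 11 − 11 = 0
x=6: ŷ = -12 + 4.6·6 = 15.6; e = 21.6 − 15.6 = 6
x=7: ŷ = -12 + 4.6·7 = 20.2; e = 16.2 − 20.2 = -4
x=8: ŷ = -12 + 4.6·8 = 24.8; e = 24.8 − 24.8 = 0
|e| > 2: x=2 (|e|=3), x=3 (|e|=6), x=4 (|e|=5), x=6 (|e|=6), x=7 (|e|=4) → 5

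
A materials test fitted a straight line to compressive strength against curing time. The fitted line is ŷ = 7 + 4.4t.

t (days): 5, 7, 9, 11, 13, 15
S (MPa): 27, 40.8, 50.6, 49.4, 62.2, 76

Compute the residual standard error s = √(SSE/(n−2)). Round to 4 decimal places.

t=5: ŷ = 7 + 4.4·5 = 29; r = 27 − 29 = -2
t=7: ŷ = 7 + 4.4·7 = 37.8; r = 40.8 − 37.8 = 3
t=9: ŷ = 7 + 4.4·9 = 46.6; r = 50.6 − 46.6 = 4
t=11: ŷ = 7 + 4.4·11 = 55.4; r = 49.4 − 55.4 = -6
t=13: ŷ = 7 + 4.4·13 = 64.2; r = 62.2 − 64.2 = -2
t=15: ŷ = 7 + 4.4·15 = 73; r = 76 − 73 = 3
SSE = 4 + 9 + 16 + 36 + 4 + 9 = 78
s = √(78/4) = √19.5 ≈ 4.4159

s = 4.4159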